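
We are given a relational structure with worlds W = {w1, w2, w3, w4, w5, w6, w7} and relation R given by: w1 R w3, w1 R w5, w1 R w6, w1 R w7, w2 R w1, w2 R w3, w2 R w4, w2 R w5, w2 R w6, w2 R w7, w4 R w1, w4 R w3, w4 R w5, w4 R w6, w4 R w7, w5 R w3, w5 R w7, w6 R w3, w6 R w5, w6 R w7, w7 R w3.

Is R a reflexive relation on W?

Reflexive: no — w1 is not related to itself.

No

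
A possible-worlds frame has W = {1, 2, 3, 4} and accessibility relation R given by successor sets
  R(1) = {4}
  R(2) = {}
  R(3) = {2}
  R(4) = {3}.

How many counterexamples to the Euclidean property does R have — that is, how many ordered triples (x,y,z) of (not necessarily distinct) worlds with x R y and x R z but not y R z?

Enumerating: (1,4,4), (3,2,2), (4,3,3).

3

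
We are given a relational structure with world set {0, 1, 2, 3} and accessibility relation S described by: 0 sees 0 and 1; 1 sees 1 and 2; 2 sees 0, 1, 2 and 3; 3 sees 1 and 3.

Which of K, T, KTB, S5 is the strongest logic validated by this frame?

T

Reflexive (axiom T): yes — every world is S-related to itself.
Symmetric (axiom B): no — 0 S 1 but not 1 S 0.
Euclidean (axiom 5): no — 2 S 0 and 2 S 3, but not 0 S 3.
So F validates K, T; KTB would additionally require S to be symmetric. The strongest is T.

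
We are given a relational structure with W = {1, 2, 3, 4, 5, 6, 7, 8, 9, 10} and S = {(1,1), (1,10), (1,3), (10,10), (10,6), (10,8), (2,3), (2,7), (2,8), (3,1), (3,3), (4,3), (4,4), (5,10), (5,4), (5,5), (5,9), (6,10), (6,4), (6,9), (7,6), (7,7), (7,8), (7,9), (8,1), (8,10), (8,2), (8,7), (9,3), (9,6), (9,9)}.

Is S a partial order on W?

Reflexive: no — 2 is not related to itself.
Transitive: no — 1 S 10 and 10 S 6, but not 1 S 6.
Antisymmetric: no — 1 S 3 and 3 S 1 with 1 ≠ 3.
So S is not a partial order.

No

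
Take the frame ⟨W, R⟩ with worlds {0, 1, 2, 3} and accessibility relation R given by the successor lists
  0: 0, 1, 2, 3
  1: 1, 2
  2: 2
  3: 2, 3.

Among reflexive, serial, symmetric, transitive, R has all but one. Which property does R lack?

symmetric

Reflexive: yes — every world is R-related to itself.
Serial: yes — every world has a successor (e.g. 0 R 0).
Symmetric: no — 0 R 1 but not 1 R 0.
Transitive: yes — every two-step R-path is closed by a direct edge.
Only symmetric fails.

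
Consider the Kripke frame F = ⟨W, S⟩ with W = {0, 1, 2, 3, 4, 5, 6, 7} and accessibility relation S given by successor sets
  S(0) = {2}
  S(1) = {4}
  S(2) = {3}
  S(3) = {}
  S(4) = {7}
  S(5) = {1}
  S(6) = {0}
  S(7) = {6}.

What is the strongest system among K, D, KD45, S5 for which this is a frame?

Serial (axiom D): no — 3 has no S-successor.
Euclidean (axiom 5): no — 0 S 2 and 0 S 2, but not 2 S 2.
Transitive (axiom 4): no — 0 S 2 and 2 S 3, but not 0 S 3.
Reflexive (axiom T): no — 0 is not related to itself.
So F validates K; D would additionally require S to be serial. The strongest is K.

K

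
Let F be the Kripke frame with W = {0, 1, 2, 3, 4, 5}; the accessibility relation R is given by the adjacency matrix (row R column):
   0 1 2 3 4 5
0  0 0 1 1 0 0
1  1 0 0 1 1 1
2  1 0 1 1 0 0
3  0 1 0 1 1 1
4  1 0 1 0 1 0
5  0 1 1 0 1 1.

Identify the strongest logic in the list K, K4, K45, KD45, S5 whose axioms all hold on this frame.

K

Transitive (axiom 4): no — 0 R 3 and 3 R 1, but not 0 R 1.
Euclidean (axiom 5): no — 0 R 3 and 0 R 2, but not 3 R 2.
Serial (axiom D): yes — every world has a successor (e.g. 0 R 2).
Reflexive (axiom T): no — 0 is not related to itself.
So F validates K; K4 would additionally require R to be transitive. The strongest is K.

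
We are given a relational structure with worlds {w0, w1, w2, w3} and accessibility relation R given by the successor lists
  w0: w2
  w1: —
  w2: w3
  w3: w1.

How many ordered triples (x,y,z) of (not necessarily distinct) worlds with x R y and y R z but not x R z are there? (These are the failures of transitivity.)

Enumerating: (w0,w2,w3), (w2,w3,w1).

2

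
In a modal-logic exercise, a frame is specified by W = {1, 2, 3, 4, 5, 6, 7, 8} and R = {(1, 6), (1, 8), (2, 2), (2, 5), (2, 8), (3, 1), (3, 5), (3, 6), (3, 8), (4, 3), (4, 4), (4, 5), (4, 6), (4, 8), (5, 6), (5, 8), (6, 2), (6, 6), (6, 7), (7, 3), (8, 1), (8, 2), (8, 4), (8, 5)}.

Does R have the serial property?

Serial: yes — every world has a successor (e.g. 1 R 6).

Yes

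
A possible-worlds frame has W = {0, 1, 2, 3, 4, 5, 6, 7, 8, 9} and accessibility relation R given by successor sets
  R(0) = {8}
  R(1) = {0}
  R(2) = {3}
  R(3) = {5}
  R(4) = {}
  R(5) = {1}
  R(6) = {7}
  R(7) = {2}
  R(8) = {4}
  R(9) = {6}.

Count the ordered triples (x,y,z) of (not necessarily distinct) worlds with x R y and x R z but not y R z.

Enumerating: (0,8,8), (1,0,0), (2,3,3), (3,5,5), (5,1,1), (6,7,7), (7,2,2), (8,4,4), (9,6,6).

9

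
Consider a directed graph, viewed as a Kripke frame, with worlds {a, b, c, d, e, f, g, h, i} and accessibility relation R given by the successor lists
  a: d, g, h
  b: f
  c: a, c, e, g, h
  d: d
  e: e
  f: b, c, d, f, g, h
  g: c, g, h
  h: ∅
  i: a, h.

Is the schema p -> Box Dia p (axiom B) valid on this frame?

No

By correspondence theory, B is valid on a frame iff R is symmetric.
Symmetric: no — a R d but not d R a.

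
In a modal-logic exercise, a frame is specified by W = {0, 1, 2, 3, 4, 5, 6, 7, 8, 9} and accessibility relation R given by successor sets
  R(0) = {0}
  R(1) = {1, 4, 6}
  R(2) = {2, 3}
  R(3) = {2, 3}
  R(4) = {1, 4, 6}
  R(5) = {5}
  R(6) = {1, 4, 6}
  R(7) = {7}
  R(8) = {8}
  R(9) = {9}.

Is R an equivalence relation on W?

Reflexive: yes — every world is R-related to itself.
Symmetric: yes — every pair in R has its reverse in R.
Transitive: yes — every two-step R-path is closed by a direct edge.
So R is an equivalence relation.

Yes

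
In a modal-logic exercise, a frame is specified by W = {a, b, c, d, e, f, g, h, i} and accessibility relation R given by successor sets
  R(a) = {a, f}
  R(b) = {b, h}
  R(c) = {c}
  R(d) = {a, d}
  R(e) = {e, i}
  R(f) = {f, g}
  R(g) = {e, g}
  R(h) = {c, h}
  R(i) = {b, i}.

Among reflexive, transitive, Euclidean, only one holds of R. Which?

Reflexive: yes — every world is R-related to itself.
Transitive: no — a R f and f R g, but not a R g.
Euclidean: no — a R f and a R a, but not f R a.
Only reflexive holds.

reflexive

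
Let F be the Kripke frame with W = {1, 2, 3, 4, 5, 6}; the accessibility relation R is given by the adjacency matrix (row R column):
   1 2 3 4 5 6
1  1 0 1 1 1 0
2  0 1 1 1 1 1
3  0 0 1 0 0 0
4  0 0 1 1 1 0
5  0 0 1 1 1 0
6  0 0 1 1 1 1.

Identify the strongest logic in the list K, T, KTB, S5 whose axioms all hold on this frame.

T

Reflexive (axiom T): yes — every world is R-related to itself.
Symmetric (axiom B): no — 1 R 3 but not 3 R 1.
Euclidean (axiom 5): no — 1 R 3 and 1 R 4, but not 3 R 4.
So F validates K, T; KTB would additionally require R to be symmetric. The strongest is T.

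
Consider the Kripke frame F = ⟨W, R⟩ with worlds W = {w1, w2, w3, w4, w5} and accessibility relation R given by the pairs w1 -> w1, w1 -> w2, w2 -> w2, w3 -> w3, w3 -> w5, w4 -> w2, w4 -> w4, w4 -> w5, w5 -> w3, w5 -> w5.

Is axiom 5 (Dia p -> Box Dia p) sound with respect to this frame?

The schema 5 characterises exactly the Euclidean frames.
Euclidean: no — w4 R w2 and w4 R w5, but not w2 R w5.

No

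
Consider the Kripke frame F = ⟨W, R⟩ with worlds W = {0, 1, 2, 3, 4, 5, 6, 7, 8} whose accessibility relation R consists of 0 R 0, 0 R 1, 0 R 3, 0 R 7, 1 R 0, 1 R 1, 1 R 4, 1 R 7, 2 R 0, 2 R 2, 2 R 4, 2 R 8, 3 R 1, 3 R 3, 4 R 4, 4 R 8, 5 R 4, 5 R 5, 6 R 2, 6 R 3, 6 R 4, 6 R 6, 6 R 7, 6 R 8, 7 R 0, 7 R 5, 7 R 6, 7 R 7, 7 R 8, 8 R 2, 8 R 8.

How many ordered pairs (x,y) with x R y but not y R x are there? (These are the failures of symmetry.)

Enumerating: (0,3), (1,4), (1,7), (2,0), (2,4), (3,1), (4,8), (5,4), (6,2), (6,3), (6,4), (6,8), (7,5), (7,8).

14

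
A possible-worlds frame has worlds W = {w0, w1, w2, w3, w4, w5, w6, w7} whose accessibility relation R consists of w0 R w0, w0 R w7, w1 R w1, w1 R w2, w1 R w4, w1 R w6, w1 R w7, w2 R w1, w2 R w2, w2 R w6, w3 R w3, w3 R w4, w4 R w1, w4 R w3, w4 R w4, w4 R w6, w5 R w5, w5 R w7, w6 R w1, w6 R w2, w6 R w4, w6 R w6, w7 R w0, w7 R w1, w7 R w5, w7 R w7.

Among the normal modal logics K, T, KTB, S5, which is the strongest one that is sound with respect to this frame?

KTB

Reflexive (axiom T): yes — every world is R-related to itself.
Symmetric (axiom B): yes — every pair in R has its reverse in R.
Euclidean (axiom 5): no — w1 R w2 and w1 R w4, but not w2 R w4.
So F validates K, T, KTB; S5 would additionally require R to be Euclidean. The strongest is KTB.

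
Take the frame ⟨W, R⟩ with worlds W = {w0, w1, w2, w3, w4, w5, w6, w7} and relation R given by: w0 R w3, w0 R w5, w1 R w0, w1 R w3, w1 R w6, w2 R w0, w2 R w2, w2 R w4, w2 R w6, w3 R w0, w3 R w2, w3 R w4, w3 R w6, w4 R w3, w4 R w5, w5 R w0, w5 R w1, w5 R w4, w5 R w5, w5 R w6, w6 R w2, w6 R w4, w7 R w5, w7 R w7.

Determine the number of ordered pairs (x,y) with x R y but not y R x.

11

Enumerating: (w1,w0), (w1,w3), (w1,w6), (w2,w0), (w2,w4), (w3,w2), (w3,w6), (w5,w1), (w5,w6), (w6,w4), (w7,w5).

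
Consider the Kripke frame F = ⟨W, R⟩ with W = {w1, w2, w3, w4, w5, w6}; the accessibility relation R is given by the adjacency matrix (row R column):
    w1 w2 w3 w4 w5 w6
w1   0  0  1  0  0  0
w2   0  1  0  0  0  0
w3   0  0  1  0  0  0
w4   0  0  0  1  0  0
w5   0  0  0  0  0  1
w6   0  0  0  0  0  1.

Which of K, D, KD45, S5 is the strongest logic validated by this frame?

KD45

Serial (axiom D): yes — every world has a successor (e.g. w1 R w3).
Euclidean (axiom 5): yes — any two successors of a common world are R-related.
Transitive (axiom 4): yes — every two-step R-path is closed by a direct edge.
Reflexive (axiom T): no — w1 is not related to itself.
So F validates K, D, KD45; S5 would additionally require R to be reflexive. The strongest is KD45.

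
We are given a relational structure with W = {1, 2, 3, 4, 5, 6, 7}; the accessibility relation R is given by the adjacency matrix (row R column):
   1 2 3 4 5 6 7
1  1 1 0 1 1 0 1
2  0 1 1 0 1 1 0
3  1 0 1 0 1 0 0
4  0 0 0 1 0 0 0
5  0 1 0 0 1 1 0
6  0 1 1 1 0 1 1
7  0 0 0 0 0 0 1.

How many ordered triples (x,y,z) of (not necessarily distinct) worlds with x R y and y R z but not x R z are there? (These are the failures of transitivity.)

18

Enumerating: (1,2,3), (1,2,6), (1,5,6), (2,3,1), (2,6,4), (2,6,7), (3,1,2), (3,1,4), (3,1,7), (3,5,2), (3,5,6), (5,2,3), (5,6,3), (5,6,4), (5,6,7), (6,2,5), (6,3,1), (6,3,5).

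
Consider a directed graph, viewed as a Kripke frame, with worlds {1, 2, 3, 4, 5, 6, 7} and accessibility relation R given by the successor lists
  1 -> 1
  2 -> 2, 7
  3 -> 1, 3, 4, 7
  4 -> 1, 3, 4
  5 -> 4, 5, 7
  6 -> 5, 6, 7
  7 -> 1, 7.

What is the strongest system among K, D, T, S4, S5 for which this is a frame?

Serial (axiom D): yes — every world has a successor (e.g. 1 R 1).
Reflexive (axiom T): yes — every world is R-related to itself.
Transitive (axiom 4): no — 2 R 7 and 7 R 1, but not 2 R 1.
Euclidean (axiom 5): no — 3 R 1 and 3 R 4, but not 1 R 4.
So F validates K, D, T; S4 would additionally require R to be transitive. The strongest is T.

T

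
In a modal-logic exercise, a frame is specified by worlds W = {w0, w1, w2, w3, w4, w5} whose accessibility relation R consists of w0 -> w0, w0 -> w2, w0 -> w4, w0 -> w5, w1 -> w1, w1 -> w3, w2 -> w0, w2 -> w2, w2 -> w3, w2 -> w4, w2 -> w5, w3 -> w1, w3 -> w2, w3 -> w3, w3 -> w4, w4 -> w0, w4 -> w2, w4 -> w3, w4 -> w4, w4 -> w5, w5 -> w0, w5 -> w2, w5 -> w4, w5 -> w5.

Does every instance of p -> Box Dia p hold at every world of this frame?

Yes

The schema B characterises exactly the symmetric frames.
Symmetric: yes — every pair in R has its reverse in R.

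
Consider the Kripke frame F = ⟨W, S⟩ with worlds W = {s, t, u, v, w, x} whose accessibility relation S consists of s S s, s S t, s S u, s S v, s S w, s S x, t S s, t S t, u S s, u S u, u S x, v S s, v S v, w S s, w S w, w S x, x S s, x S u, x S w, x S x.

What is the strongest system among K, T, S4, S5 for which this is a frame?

Reflexive (axiom T): yes — every world is S-related to itself.
Transitive (axiom 4): no — t S s and s S u, but not t S u.
Euclidean (axiom 5): no — s S t and s S u, but not t S u.
So F validates K, T; S4 would additionally require S to be transitive. The strongest is T.

T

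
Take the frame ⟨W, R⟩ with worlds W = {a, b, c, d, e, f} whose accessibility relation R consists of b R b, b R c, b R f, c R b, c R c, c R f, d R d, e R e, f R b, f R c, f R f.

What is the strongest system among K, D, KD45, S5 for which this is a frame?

Serial (axiom D): no — a has no R-successor.
Euclidean (axiom 5): yes — any two successors of a common world are R-related.
Transitive (axiom 4): yes — every two-step R-path is closed by a direct edge.
Reflexive (axiom T): no — a is not related to itself.
So F validates K; D would additionally require R to be serial. The strongest is K.

K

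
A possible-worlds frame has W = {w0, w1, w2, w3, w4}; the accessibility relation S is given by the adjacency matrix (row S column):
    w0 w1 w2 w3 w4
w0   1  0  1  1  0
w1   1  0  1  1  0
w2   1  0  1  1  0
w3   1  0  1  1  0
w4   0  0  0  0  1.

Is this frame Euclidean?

Euclidean: yes — any two successors of a common world are S-related.

Yes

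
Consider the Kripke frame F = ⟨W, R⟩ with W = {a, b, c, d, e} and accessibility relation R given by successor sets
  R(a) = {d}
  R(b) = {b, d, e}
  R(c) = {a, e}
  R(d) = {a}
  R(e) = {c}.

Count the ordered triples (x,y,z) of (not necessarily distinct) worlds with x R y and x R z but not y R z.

Enumerating: (a,d,d), (b,d,b), (b,d,d), (b,d,e), (b,e,b), (b,e,d), (b,e,e), (c,a,a), (c,a,e), (c,e,a), (c,e,e), (d,a,a), (e,c,c).

13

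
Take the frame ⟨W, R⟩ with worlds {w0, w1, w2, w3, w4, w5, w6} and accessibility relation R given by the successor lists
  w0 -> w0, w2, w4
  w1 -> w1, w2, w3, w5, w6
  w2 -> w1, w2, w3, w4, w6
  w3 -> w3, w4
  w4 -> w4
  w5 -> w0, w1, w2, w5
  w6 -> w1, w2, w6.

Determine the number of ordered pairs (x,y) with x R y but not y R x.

8

Enumerating: (w0,w2), (w0,w4), (w1,w3), (w2,w3), (w2,w4), (w3,w4), (w5,w0), (w5,w2).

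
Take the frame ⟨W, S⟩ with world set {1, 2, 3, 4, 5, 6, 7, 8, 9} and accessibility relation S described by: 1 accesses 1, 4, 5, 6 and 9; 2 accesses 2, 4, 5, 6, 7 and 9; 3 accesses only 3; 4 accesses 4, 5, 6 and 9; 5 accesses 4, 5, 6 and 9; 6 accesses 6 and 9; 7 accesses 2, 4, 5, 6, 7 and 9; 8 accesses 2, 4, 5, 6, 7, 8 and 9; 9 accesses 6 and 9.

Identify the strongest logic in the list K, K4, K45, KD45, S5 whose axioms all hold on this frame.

Transitive (axiom 4): yes — every two-step S-path is closed by a direct edge.
Euclidean (axiom 5): no — 1 S 6 and 1 S 4, but not 6 S 4.
Serial (axiom D): yes — every world has a successor (e.g. 1 S 1).
Reflexive (axiom T): yes — every world is S-related to itself.
So F validates K, K4; K45 would additionally require S to be Euclidean. The strongest is K4.

K4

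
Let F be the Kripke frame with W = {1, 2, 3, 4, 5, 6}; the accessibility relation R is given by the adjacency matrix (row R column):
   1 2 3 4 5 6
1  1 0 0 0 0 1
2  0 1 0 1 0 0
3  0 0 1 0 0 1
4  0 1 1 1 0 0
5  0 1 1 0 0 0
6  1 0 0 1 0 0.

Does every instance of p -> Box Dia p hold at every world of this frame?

No

The schema B characterises exactly the symmetric frames.
Symmetric: no — 3 R 6 but not 6 R 3.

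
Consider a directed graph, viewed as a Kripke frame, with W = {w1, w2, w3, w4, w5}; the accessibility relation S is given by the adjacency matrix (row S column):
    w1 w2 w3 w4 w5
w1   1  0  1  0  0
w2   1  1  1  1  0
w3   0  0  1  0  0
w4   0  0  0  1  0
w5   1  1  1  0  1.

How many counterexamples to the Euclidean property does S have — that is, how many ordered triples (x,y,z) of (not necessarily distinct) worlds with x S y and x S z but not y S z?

Enumerating: (w1,w3,w1), (w2,w1,w2), (w2,w1,w4), (w2,w3,w1), (w2,w3,w2), (w2,w3,w4), (w2,w4,w1), (w2,w4,w2), (w2,w4,w3), (w5,w1,w2), (w5,w1,w5), (w5,w2,w5), (w5,w3,w1), (w5,w3,w2), (w5,w3,w5).

15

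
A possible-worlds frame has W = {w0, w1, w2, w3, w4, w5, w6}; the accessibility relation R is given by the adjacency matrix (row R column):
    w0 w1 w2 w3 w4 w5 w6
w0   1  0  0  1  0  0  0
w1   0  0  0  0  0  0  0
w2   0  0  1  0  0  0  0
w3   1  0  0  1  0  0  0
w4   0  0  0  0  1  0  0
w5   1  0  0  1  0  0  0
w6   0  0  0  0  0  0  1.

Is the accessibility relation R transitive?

Yes

Transitive: yes — every two-step R-path is closed by a direct edge.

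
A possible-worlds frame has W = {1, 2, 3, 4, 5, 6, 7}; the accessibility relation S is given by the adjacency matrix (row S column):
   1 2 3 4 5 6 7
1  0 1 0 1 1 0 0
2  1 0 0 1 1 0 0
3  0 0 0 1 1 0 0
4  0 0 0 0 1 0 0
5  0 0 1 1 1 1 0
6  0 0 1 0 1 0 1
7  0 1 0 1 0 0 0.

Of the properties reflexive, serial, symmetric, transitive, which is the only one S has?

serial

Reflexive: no — 1 is not related to itself.
Serial: yes — every world has a successor (e.g. 1 S 2).
Symmetric: no — 1 S 4 but not 4 S 1.
Transitive: no — 1 S 5 and 5 S 3, but not 1 S 3.
Only serial holds.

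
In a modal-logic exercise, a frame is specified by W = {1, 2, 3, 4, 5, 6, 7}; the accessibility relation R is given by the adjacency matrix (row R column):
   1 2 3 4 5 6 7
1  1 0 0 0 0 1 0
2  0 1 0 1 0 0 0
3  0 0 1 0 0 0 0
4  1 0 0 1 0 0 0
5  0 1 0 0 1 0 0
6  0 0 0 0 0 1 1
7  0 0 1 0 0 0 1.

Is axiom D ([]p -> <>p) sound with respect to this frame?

Yes

By correspondence theory, D is valid on a frame iff R is serial.
Serial: yes — every world has a successor (e.g. 1 R 1).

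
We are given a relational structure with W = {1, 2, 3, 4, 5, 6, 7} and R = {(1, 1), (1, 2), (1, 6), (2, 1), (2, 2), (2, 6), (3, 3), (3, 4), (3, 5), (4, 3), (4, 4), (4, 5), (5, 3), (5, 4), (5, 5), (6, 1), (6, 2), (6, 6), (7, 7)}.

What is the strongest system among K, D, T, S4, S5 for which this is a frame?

S5

Serial (axiom D): yes — every world has a successor (e.g. 1 R 1).
Reflexive (axiom T): yes — every world is R-related to itself.
Transitive (axiom 4): yes — every two-step R-path is closed by a direct edge.
Euclidean (axiom 5): yes — any two successors of a common world are R-related.
So F validates K, D, T, S4, S5. The strongest is S5.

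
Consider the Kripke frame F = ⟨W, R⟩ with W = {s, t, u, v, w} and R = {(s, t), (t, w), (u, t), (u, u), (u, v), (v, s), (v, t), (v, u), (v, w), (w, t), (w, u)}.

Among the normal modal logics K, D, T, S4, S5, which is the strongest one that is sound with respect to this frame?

D

Serial (axiom D): yes — every world has a successor (e.g. s R t).
Reflexive (axiom T): no — s is not related to itself.
Transitive (axiom 4): no — s R t and t R w, but not s R w.
Euclidean (axiom 5): no — u R t and u R v, but not t R v.
So F validates K, D; T would additionally require R to be reflexive. The strongest is D.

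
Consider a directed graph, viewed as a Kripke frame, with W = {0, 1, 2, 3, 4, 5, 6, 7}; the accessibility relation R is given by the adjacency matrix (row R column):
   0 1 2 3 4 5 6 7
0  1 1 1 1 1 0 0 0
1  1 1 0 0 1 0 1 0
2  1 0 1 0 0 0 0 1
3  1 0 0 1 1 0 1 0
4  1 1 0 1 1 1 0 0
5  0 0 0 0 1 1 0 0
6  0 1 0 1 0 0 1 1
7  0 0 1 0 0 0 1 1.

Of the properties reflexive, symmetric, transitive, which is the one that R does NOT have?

Reflexive: yes — every world is R-related to itself.
Symmetric: yes — every pair in R has its reverse in R.
Transitive: no — 0 R 1 and 1 R 6, but not 0 R 6.
Only transitive fails.

transitive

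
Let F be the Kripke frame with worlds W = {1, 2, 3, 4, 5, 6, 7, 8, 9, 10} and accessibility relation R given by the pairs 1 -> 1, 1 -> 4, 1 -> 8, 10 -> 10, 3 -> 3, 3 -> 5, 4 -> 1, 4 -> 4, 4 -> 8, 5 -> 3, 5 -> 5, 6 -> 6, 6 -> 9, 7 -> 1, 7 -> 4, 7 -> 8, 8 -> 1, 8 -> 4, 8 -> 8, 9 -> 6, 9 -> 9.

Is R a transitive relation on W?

Yes

Transitive: yes — every two-step R-path is closed by a direct edge.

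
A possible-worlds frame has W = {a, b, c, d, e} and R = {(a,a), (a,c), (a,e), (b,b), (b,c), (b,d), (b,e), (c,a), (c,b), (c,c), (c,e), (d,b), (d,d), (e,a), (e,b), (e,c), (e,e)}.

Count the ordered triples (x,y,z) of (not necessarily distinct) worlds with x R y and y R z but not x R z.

8

Enumerating: (a,c,b), (a,e,b), (b,c,a), (b,e,a), (c,b,d), (d,b,c), (d,b,e), (e,b,d).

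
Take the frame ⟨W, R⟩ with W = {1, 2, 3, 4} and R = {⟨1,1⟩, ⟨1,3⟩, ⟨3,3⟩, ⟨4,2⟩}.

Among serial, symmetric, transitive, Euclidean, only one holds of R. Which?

transitive

Serial: no — 2 has no R-successor.
Symmetric: no — 1 R 3 but not 3 R 1.
Transitive: yes — every two-step R-path is closed by a direct edge.
Euclidean: no — 1 R 3 and 1 R 1, but not 3 R 1.
Only transitive holds.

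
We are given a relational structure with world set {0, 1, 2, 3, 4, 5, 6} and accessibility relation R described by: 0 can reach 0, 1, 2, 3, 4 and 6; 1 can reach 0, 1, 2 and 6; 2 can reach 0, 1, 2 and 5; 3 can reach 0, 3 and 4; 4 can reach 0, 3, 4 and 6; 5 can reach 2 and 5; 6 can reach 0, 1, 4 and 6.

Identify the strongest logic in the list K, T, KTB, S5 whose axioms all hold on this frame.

Reflexive (axiom T): yes — every world is R-related to itself.
Symmetric (axiom B): yes — every pair in R has its reverse in R.
Euclidean (axiom 5): no — 0 R 1 and 0 R 3, but not 1 R 3.
So F validates K, T, KTB; S5 would additionally require R to be Euclidean. The strongest is KTB.

KTB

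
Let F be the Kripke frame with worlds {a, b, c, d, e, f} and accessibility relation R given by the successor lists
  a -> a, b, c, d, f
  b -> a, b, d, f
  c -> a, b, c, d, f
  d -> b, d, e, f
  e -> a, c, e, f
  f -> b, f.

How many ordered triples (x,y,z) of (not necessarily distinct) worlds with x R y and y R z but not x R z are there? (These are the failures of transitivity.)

Enumerating: (a,d,e), (b,a,c), (b,d,e), (c,d,e), (d,b,a), (d,e,a), (d,e,c), (e,a,b), (e,a,d), (e,c,b), (e,c,d), (e,f,b), (f,b,a), (f,b,d).

14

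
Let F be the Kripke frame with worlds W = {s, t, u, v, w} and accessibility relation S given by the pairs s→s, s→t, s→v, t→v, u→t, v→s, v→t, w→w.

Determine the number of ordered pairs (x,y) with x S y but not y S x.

Enumerating: (s,t), (u,t).

2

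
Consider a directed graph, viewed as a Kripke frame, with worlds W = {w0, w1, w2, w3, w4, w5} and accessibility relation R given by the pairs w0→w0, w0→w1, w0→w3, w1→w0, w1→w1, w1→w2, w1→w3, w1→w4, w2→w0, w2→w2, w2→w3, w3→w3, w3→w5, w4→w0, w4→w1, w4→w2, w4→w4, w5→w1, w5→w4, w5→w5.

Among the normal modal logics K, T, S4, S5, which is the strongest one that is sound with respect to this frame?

Reflexive (axiom T): yes — every world is R-related to itself.
Transitive (axiom 4): no — w0 R w1 and w1 R w2, but not w0 R w2.
Euclidean (axiom 5): no — w0 R w3 and w0 R w1, but not w3 R w1.
So F validates K, T; S4 would additionally require R to be transitive. The strongest is T.

T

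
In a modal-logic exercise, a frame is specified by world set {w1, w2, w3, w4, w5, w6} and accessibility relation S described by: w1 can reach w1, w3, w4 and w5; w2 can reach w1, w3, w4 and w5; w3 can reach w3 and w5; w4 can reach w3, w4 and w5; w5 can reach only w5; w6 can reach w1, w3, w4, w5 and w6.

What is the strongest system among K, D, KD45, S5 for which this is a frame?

D

Serial (axiom D): yes — every world has a successor (e.g. w1 S w1).
Euclidean (axiom 5): no — w1 S w3 and w1 S w4, but not w3 S w4.
Transitive (axiom 4): yes — every two-step S-path is closed by a direct edge.
Reflexive (axiom T): no — w2 is not related to itself.
So F validates K, D; KD45 would additionally require S to be Euclidean. The strongest is D.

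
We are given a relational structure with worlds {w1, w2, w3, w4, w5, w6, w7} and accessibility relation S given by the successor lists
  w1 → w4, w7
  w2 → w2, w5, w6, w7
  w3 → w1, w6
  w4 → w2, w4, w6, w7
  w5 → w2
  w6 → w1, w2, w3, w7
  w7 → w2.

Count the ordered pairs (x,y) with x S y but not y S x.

Enumerating: (w1,w4), (w1,w7), (w3,w1), (w4,w2), (w4,w6), (w4,w7), (w6,w1), (w6,w7).

8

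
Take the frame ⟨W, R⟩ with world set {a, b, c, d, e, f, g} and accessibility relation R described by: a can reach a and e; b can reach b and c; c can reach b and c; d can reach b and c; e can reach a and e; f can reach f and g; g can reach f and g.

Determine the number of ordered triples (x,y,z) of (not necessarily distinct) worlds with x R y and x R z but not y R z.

0

R is Euclidean; there are no such tuples.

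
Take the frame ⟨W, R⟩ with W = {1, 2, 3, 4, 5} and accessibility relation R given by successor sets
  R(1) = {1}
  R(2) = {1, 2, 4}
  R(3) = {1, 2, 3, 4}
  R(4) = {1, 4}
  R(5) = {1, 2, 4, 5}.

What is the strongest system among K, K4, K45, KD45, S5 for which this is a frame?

K4

Transitive (axiom 4): yes — every two-step R-path is closed by a direct edge.
Euclidean (axiom 5): no — 2 R 1 and 2 R 4, but not 1 R 4.
Serial (axiom D): yes — every world has a successor (e.g. 1 R 1).
Reflexive (axiom T): yes — every world is R-related to itself.
So F validates K, K4; K45 would additionally require R to be Euclidean. The strongest is K4.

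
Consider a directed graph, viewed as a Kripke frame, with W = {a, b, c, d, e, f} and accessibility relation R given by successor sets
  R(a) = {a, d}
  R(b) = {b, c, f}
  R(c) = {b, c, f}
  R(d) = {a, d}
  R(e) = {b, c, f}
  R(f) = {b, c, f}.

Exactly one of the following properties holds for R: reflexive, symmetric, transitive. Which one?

transitive

Reflexive: no — e is not related to itself.
Symmetric: no — e R b but not b R e.
Transitive: yes — every two-step R-path is closed by a direct edge.
Only transitive holds.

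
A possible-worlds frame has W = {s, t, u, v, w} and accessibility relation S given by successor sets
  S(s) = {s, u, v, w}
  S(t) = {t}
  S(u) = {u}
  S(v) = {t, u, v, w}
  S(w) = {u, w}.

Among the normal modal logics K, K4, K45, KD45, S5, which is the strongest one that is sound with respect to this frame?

K

Transitive (axiom 4): no — s S v and v S t, but not s S t.
Euclidean (axiom 5): no — s S u and s S v, but not u S v.
Serial (axiom D): yes — every world has a successor (e.g. s S s).
Reflexive (axiom T): yes — every world is S-related to itself.
So F validates K; K4 would additionally require S to be transitive. The strongest is K.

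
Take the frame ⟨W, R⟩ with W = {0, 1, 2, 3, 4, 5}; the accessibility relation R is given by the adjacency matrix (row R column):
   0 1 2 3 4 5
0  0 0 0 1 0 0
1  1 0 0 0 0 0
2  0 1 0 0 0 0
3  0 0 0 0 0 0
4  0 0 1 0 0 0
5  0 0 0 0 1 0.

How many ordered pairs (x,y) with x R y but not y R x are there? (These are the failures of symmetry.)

5

Enumerating: (0,3), (1,0), (2,1), (4,2), (5,4).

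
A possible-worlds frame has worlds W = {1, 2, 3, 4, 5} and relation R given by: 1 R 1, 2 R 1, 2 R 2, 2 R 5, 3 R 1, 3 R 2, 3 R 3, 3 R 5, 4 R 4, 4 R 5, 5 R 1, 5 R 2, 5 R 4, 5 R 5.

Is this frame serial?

Serial: yes — every world has a successor (e.g. 1 R 1).

Yes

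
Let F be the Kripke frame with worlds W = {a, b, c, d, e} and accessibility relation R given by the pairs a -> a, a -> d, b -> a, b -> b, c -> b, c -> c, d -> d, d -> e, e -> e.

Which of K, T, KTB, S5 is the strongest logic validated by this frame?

T

Reflexive (axiom T): yes — every world is R-related to itself.
Symmetric (axiom B): no — a R d but not d R a.
Euclidean (axiom 5): no — a R d and a R a, but not d R a.
So F validates K, T; KTB would additionally require R to be symmetric. The strongest is T.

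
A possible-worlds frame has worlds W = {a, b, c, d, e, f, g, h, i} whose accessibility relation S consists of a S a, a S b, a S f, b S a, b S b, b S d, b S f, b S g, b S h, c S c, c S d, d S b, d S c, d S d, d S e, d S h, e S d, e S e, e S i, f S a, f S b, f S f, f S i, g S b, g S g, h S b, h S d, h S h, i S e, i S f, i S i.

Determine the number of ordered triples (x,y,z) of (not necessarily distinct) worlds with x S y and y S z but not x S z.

Enumerating: (a,b,d), (a,b,g), (a,b,h), (a,f,i), (b,d,c), (b,d,e), (b,f,i), (c,d,b), (c,d,e), (c,d,h), (d,b,a), (d,b,f), … and 22 more.
Total: 34.

34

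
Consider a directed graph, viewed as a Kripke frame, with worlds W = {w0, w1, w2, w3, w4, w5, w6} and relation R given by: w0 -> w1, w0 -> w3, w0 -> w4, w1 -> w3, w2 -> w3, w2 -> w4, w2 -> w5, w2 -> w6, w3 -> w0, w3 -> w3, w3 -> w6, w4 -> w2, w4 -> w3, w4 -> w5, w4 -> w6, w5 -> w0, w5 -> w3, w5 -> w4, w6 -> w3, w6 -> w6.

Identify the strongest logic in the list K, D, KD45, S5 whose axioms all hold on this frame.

Serial (axiom D): yes — every world has a successor (e.g. w0 R w1).
Euclidean (axiom 5): no — w0 R w1 and w0 R w4, but not w1 R w4.
Transitive (axiom 4): no — w0 R w3 and w3 R w6, but not w0 R w6.
Reflexive (axiom T): no — w0 is not related to itself.
So F validates K, D; KD45 would additionally require R to be Euclidean and transitive. The strongest is D.

D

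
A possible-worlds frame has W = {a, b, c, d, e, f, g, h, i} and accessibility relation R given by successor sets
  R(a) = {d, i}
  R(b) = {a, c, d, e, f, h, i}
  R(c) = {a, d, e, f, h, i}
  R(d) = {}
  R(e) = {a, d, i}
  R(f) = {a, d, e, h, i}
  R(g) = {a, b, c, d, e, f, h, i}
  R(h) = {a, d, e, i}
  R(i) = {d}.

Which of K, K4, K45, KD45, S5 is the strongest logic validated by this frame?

K4

Transitive (axiom 4): yes — every two-step R-path is closed by a direct edge.
Euclidean (axiom 5): no — a R d and a R i, but not d R i.
Serial (axiom D): no — d has no R-successor.
Reflexive (axiom T): no — a is not related to itself.
So F validates K, K4; K45 would additionally require R to be Euclidean. The strongest is K4.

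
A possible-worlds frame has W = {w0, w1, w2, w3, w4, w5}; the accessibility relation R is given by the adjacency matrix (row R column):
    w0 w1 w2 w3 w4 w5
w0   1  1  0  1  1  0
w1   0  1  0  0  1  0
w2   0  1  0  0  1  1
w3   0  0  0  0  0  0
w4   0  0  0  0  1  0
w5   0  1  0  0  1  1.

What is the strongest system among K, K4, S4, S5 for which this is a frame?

Transitive (axiom 4): yes — every two-step R-path is closed by a direct edge.
Reflexive (axiom T): no — w2 is not related to itself.
Euclidean (axiom 5): no — w0 R w1 and w0 R w3, but not w1 R w3.
So F validates K, K4; S4 would additionally require R to be reflexive. The strongest is K4.

K4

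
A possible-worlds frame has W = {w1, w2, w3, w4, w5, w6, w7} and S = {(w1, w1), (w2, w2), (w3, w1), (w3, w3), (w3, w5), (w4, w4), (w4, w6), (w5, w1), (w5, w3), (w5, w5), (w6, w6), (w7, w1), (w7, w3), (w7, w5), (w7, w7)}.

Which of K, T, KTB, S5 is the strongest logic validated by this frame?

Reflexive (axiom T): yes — every world is S-related to itself.
Symmetric (axiom B): no — w3 S w1 but not w1 S w3.
Euclidean (axiom 5): no — w3 S w1 and w3 S w5, but not w1 S w5.
So F validates K, T; KTB would additionally require S to be symmetric. The strongest is T.

T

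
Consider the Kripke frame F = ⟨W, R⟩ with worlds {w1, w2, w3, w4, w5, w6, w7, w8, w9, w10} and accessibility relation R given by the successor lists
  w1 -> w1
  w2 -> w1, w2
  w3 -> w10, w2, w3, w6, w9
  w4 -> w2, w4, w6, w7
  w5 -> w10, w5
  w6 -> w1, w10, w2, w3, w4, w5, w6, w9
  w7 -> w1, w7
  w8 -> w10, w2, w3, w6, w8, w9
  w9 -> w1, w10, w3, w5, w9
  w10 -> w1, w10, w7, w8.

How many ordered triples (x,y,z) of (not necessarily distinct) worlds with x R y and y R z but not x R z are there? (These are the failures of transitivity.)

38

Enumerating: (w10,w8,w2), (w10,w8,w3), (w10,w8,w6), (w10,w8,w9), (w3,w10,w1), (w3,w10,w7), (w3,w10,w8), (w3,w2,w1), (w3,w6,w1), (w3,w6,w4), (w3,w6,w5), (w3,w9,w1), … and 26 more.
Total: 38.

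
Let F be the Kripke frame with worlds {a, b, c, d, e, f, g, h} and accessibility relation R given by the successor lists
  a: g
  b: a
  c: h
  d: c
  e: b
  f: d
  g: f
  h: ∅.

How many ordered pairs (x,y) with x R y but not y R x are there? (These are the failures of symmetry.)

7

Enumerating: (a,g), (b,a), (c,h), (d,c), (e,b), (f,d), (g,f).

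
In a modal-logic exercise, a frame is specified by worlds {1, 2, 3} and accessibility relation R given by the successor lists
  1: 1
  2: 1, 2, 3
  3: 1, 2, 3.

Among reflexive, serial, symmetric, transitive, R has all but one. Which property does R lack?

Reflexive: yes — every world is R-related to itself.
Serial: yes — every world has a successor (e.g. 1 R 1).
Symmetric: no — 2 R 1 but not 1 R 2.
Transitive: yes — every two-step R-path is closed by a direct edge.
Only symmetric fails.

symmetric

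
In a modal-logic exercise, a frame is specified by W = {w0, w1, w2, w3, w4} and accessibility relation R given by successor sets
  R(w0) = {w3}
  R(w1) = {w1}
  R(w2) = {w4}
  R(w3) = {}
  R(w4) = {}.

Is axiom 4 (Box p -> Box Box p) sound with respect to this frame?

The schema 4 characterises exactly the transitive frames.
Transitive: yes — every two-step R-path is closed by a direct edge.

Yes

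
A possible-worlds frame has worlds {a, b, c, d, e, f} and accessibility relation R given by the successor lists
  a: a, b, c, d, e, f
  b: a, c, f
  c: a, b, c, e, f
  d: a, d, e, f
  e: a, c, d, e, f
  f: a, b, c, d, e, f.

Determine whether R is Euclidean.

Euclidean: no — a R b and a R d, but not b R d.

No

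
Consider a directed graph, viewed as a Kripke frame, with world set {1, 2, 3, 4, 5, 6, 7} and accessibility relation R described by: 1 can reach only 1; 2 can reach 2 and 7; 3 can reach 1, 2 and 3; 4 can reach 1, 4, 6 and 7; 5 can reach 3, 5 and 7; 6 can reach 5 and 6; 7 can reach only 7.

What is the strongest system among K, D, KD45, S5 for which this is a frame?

D

Serial (axiom D): yes — every world has a successor (e.g. 1 R 1).
Euclidean (axiom 5): no — 3 R 1 and 3 R 2, but not 1 R 2.
Transitive (axiom 4): no — 3 R 2 and 2 R 7, but not 3 R 7.
Reflexive (axiom T): yes — every world is R-related to itself.
So F validates K, D; KD45 would additionally require R to be Euclidean and transitive. The strongest is D.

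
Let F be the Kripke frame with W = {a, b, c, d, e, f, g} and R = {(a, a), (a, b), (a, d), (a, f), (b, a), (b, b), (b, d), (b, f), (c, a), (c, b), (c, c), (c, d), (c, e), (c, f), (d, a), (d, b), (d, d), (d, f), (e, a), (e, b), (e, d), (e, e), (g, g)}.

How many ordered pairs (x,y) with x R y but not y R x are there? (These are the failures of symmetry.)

Enumerating: (a,f), (b,f), (c,a), (c,b), (c,d), (c,e), (c,f), (d,f), (e,a), (e,b), (e,d).

11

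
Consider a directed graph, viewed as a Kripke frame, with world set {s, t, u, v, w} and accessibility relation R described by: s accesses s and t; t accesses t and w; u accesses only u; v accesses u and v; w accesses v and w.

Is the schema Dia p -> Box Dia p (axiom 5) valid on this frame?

No

By correspondence theory, 5 is valid on a frame iff R is Euclidean.
Euclidean: no — s R t and s R s, but not t R s.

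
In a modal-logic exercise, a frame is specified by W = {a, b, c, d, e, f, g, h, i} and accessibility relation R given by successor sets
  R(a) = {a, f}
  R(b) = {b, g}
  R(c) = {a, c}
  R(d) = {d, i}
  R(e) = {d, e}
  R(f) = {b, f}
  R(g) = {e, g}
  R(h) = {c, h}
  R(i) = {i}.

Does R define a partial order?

No

Reflexive: yes — every world is R-related to itself.
Transitive: no — a R f and f R b, but not a R b.
Antisymmetric: yes — no distinct pair is related both ways.
So R is not a partial order.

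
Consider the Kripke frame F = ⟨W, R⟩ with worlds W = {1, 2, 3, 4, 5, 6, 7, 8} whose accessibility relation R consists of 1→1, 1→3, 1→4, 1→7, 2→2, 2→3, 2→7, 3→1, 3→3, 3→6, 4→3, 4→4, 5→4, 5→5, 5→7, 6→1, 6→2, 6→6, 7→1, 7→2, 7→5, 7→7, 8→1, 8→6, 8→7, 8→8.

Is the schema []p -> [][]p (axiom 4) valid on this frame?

No

The schema 4 characterises exactly the transitive frames.
Transitive: no — 1 R 3 and 3 R 6, but not 1 R 6.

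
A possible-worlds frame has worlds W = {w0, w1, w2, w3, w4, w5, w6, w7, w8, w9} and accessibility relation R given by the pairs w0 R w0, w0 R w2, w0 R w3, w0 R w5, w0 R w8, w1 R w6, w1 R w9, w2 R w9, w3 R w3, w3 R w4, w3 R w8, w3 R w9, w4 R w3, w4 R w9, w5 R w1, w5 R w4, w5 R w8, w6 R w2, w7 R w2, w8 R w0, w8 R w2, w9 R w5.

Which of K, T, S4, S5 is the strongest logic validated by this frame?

K

Reflexive (axiom T): no — w1 is not related to itself.
Transitive (axiom 4): no — w0 R w2 and w2 R w9, but not w0 R w9.
Euclidean (axiom 5): no — w0 R w2 and w0 R w3, but not w2 R w3.
So F validates K; T would additionally require R to be reflexive. The strongest is K.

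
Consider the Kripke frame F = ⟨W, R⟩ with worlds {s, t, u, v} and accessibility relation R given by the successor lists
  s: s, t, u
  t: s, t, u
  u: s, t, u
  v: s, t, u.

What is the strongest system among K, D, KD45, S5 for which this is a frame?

KD45

Serial (axiom D): yes — every world has a successor (e.g. s R s).
Euclidean (axiom 5): yes — any two successors of a common world are R-related.
Transitive (axiom 4): yes — every two-step R-path is closed by a direct edge.
Reflexive (axiom T): no — v is not related to itself.
So F validates K, D, KD45; S5 would additionally require R to be reflexive. The strongest is KD45.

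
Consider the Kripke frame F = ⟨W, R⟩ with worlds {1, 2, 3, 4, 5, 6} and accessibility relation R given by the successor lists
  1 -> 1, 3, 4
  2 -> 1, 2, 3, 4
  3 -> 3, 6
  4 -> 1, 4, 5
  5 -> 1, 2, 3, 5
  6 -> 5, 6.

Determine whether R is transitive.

Transitive: no — 1 R 3 and 3 R 6, but not 1 R 6.

No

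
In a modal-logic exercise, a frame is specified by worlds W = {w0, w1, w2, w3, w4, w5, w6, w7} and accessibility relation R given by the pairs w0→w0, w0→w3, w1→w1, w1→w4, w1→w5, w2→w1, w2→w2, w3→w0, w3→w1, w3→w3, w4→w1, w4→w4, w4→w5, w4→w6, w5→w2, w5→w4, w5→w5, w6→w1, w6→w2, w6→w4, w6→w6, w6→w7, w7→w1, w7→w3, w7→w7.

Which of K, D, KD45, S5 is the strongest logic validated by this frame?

Serial (axiom D): yes — every world has a successor (e.g. w0 R w0).
Euclidean (axiom 5): no — w3 R w0 and w3 R w1, but not w0 R w1.
Transitive (axiom 4): no — w0 R w3 and w3 R w1, but not w0 R w1.
Reflexive (axiom T): yes — every world is R-related to itself.
So F validates K, D; KD45 would additionally require R to be Euclidean and transitive. The strongest is D.

D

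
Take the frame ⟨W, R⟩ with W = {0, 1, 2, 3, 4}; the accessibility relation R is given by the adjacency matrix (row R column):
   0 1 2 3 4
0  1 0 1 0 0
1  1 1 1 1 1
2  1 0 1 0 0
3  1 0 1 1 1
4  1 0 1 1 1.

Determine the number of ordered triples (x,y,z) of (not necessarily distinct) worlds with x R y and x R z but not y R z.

Enumerating: (1,0,1), (1,0,3), (1,0,4), (1,2,1), (1,2,3), (1,2,4), (1,3,1), (1,4,1), (3,0,3), (3,0,4), (3,2,3), (3,2,4), (4,0,3), (4,0,4), (4,2,3), (4,2,4).

16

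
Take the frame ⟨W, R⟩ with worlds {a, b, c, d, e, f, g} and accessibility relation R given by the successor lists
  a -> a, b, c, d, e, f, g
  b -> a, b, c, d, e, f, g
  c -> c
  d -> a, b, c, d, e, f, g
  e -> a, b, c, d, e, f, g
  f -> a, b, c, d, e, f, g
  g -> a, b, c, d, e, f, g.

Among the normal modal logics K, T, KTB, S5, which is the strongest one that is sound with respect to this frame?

T

Reflexive (axiom T): yes — every world is R-related to itself.
Symmetric (axiom B): no — a R c but not c R a.
Euclidean (axiom 5): no — a R c and a R b, but not c R b.
So F validates K, T; KTB would additionally require R to be symmetric. The strongest is T.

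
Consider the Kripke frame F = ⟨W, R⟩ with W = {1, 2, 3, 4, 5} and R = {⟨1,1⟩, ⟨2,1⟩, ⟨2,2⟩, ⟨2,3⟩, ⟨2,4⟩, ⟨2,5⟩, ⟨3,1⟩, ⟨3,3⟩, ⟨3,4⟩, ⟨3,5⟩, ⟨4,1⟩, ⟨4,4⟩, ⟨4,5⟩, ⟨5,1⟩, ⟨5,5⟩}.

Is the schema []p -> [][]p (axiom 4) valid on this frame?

Yes

By correspondence theory, 4 is valid on a frame iff R is transitive.
Transitive: yes — every two-step R-path is closed by a direct edge.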